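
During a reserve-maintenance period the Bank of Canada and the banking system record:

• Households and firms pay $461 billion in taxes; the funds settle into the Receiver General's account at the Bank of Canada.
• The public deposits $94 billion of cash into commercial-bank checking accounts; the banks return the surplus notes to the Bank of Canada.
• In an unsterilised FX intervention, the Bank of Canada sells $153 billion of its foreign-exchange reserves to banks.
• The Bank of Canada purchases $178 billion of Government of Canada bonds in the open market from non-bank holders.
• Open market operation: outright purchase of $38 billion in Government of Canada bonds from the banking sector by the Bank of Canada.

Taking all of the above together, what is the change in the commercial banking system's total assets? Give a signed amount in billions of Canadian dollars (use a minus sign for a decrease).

-$189 billion

Bank of Canada balance sheet:
  Assets:      Securities +$216B, Foreign assets −$153B
  Liabilities: Bank reserves −$304B, Currency in circulation −$94B, Government deposits +$461B
Commercial banking system:
  Assets:      Reserves at CB −$304B, Securities −$38B, Foreign assets +$153B
  Liabilities: Checkable deposits −$189B
Change in total bank assets = -$189 billion.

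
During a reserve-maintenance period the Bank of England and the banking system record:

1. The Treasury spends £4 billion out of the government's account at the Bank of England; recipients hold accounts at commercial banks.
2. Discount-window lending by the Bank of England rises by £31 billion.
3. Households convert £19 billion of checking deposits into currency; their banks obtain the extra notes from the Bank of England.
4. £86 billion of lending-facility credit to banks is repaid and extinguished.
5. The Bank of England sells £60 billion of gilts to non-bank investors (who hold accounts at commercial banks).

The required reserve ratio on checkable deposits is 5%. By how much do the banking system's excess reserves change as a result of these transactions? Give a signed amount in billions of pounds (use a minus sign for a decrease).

Government spending £4 billion: reserves +£4B, deposits +£4B.
Discount-window loan £31 billion: reserves +£31B, deposits 0.
Currency withdrawal £19 billion: reserves −£19B, deposits −£19B.
Discount-window repayment £86 billion: reserves −£86B, deposits 0.
Asset sale (to non-banks) £60 billion: reserves −£60B, deposits −£60B.
Totals: Δreserves = −£130B, Δdeposits = −£75B.
Δrequired reserves = 5% × −£75B = −£3.75B.
Δexcess reserves = Δreserves − Δrequired = −£130B − (−£3.75B) = -£126.25 billion.

-£126.25 billion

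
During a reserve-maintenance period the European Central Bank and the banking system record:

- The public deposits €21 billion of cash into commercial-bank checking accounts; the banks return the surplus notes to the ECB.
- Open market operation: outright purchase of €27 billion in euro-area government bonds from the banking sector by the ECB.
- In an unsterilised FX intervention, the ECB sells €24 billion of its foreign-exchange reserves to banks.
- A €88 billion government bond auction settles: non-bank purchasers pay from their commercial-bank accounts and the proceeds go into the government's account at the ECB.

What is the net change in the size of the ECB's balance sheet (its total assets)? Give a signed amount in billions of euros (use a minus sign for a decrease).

ECB balance sheet:
  Assets:      Securities +€27B, Foreign assets −€24B
  Liabilities: Bank reserves −€64B, Currency in circulation −€21B, Government deposits +€88B
Commercial banking system:
  Assets:      Reserves at CB −€64B, Securities −€27B, Foreign assets +€24B
  Liabilities: Checkable deposits −€67B
Change in total ECB assets = +€3 billion.

+€3 billion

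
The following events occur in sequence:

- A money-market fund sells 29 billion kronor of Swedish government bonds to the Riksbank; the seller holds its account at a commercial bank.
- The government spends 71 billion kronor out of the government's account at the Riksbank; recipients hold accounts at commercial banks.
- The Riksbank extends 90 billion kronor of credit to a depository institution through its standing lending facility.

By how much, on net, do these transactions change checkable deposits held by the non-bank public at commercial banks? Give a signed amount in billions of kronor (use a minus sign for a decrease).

Asset purchase (from non-banks) 29 billion kronor: non-bank counterparties' bank balances rise → +29B.
Government spending 71 billion kronor: non-bank counterparties' bank balances rise → +71B.
Discount-window loan 90 billion kronor: the counterparty is a bank, so public deposits are unchanged → 0.
Net: 29 + 71 + 0 = +100 billion.

+100 billion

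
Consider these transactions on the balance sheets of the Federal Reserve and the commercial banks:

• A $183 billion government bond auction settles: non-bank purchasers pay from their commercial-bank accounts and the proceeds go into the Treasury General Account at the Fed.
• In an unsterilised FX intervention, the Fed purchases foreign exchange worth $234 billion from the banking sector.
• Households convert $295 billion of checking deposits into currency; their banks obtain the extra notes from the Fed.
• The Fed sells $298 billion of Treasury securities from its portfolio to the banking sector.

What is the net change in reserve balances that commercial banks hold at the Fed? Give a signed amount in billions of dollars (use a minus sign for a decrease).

-$542 billion

Government account inflow $183 billion: funds move from bank reserves into the government account → −$183B.
FX purchase $234 billion: the Fed pays by crediting reserve accounts → +$234B.
Currency withdrawal $295 billion: banks swap reserves for currency → −$295B.
OMO sale (to banks) $298 billion: the buying banks pay out of their reserve balances → −$298B.
Net: −183 + 234 − 295 − 298 = -$542 billion.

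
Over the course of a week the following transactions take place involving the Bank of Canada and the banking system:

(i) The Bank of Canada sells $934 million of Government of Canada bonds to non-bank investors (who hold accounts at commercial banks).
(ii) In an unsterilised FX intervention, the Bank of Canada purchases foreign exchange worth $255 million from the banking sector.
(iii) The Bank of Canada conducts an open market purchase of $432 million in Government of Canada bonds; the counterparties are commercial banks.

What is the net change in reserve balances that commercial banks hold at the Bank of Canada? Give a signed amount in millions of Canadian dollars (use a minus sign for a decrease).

-$247 million

Asset sale (to non-banks) $934 million: the non-bank buyers' banks settle from reserves → −$934M.
FX purchase $255 million: the Bank of Canada pays by crediting reserve accounts → +$255M.
OMO purchase (from banks) $432 million: the Bank of Canada pays by crediting reserve accounts → +$432M.
Net: −934 + 255 + 432 = -$247 million.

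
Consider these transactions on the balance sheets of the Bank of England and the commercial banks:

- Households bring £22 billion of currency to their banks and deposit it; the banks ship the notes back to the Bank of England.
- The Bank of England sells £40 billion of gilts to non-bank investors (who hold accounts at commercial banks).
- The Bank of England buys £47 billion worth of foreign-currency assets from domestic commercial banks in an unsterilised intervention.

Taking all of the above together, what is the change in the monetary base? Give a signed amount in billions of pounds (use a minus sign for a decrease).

Bank of England balance sheet:
  Assets:      Securities −£40B, Foreign assets +£47B
  Liabilities: Bank reserves +£29B, Currency in circulation −£22B
Monetary base = currency + reserves: −£22B + (+£29B) = +£7 billion.

+£7 billion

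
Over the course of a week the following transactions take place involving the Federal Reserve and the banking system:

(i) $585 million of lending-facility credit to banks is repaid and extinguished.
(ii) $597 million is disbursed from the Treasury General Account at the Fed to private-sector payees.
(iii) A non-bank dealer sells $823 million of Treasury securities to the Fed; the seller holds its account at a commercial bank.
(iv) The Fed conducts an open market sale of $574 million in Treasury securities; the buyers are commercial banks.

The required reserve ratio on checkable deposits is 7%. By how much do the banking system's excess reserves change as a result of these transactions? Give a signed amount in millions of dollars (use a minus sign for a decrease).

Discount-window repayment $585 million: reserves −$585M, deposits 0.
Government spending $597 million: reserves +$597M, deposits +$597M.
Asset purchase (from non-banks) $823 million: reserves +$823M, deposits +$823M.
OMO sale (to banks) $574 million: reserves −$574M, deposits 0.
Totals: Δreserves = +$261M, Δdeposits = +$1420M.
Δrequired reserves = 7% × +$1420M = +$99.4M.
Δexcess reserves = Δreserves − Δrequired = +$261M − (+$99.4M) = +$161.6 million.

+$161.6 million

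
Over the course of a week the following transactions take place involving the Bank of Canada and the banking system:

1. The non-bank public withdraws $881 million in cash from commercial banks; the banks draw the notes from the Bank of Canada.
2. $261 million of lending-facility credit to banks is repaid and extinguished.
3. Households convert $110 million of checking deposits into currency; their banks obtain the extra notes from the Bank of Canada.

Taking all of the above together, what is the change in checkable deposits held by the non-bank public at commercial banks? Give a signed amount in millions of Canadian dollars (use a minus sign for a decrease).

Currency withdrawal $881 million: non-bank counterparties' bank balances fall → −$881M.
Discount-window repayment $261 million: the counterparty is a bank, so public deposits are unchanged → 0.
Currency withdrawal $110 million: non-bank counterparties' bank balances fall → −$110M.
Net: −881 + 0 − 110 = -$991 million.

-$991 million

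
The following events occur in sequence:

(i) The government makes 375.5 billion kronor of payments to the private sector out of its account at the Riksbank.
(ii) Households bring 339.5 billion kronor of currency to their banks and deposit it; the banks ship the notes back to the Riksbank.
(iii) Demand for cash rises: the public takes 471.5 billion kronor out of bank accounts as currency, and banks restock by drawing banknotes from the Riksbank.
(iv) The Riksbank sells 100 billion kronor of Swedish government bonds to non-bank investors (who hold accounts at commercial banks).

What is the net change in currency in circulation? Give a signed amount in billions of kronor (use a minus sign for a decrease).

+132 billion

Riksbank balance sheet:
  Assets:      Securities −100B
  Liabilities: Bank reserves +143.5B, Currency in circulation +132B, Government deposits −375.5B
Commercial banking system:
  Assets:      Reserves at CB +143.5B
  Liabilities: Checkable deposits +143.5B
So the change in currency in circulation is +132 billion.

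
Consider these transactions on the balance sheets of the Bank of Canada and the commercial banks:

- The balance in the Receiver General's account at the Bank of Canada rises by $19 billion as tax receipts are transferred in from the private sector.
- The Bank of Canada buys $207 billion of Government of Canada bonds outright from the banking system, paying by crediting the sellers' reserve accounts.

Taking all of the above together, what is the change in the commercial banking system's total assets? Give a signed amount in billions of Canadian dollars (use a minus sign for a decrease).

Bank of Canada balance sheet:
  Assets:      Securities +$207B
  Liabilities: Bank reserves +$188B, Government deposits +$19B
Commercial banking system:
  Assets:      Reserves at CB +$188B, Securities −$207B
  Liabilities: Checkable deposits −$19B
Change in total bank assets = -$19 billion.

-$19 billion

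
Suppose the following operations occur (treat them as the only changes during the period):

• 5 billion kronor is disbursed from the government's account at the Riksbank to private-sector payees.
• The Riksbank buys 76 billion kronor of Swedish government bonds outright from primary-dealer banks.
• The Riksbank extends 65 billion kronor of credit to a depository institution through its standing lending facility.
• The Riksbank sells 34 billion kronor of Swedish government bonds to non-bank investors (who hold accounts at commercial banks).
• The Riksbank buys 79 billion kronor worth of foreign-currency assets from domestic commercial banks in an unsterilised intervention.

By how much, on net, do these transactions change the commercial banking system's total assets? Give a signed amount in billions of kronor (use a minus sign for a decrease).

+36 billion

Riksbank balance sheet:
  Assets:      Securities +42B, Loans to banks +65B, Foreign assets +79B
  Liabilities: Bank reserves +191B, Government deposits −5B
Commercial banking system:
  Assets:      Reserves at CB +191B, Securities −76B, Foreign assets −79B
  Liabilities: Checkable deposits −29B, Borrowings from CB +65B
Change in total bank assets = +36 billion.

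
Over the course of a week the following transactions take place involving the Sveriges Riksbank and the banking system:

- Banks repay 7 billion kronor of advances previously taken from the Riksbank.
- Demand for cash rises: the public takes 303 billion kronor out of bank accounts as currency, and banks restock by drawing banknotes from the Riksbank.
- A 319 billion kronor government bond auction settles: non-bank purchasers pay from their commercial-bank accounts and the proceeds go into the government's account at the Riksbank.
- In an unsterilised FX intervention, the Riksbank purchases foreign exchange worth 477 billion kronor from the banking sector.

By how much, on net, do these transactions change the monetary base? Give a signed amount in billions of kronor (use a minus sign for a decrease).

Riksbank balance sheet:
  Assets:      Loans to banks −7B, Foreign assets +477B
  Liabilities: Bank reserves −152B, Currency in circulation +303B, Government deposits +319B
Commercial banking system:
  Assets:      Reserves at CB −152B, Foreign assets −477B
  Liabilities: Checkable deposits −622B, Borrowings from CB −7B
Monetary base = currency + reserves: +303B + (−152B) = +151 billion.

+151 billion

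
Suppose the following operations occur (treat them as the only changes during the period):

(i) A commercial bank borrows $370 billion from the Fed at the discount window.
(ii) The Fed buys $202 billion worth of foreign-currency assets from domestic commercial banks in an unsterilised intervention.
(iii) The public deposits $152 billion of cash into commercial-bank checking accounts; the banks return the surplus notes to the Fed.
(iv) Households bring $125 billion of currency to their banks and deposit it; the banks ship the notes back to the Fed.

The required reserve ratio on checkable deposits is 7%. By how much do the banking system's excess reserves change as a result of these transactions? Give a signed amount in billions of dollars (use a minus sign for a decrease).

Discount-window loan $370 billion: reserves +$370B, deposits 0.
FX purchase $202 billion: reserves +$202B, deposits 0.
Currency deposit $152 billion: reserves +$152B, deposits +$152B.
Currency deposit $125 billion: reserves +$125B, deposits +$125B.
Totals: Δreserves = +$849B, Δdeposits = +$277B.
Δrequired reserves = 7% × +$277B = +$19.39B.
Δexcess reserves = Δreserves − Δrequired = +$849B − (+$19.39B) = +$829.61 billion.

+$829.61 billion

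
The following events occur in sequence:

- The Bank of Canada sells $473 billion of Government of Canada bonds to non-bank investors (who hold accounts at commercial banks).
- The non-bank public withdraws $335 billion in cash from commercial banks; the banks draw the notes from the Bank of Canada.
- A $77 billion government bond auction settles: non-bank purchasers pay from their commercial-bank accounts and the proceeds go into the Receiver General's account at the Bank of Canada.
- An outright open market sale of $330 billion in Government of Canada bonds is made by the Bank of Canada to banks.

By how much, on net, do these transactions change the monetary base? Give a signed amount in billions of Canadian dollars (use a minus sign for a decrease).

-$880 billion

Bank of Canada balance sheet:
  Assets:      Securities −$803B
  Liabilities: Bank reserves −$1215B, Currency in circulation +$335B, Government deposits +$77B
Commercial banking system:
  Assets:      Reserves at CB −$1215B, Securities +$330B
  Liabilities: Checkable deposits −$885B
Monetary base = currency + reserves: +$335B + (−$1215B) = -$880 billion.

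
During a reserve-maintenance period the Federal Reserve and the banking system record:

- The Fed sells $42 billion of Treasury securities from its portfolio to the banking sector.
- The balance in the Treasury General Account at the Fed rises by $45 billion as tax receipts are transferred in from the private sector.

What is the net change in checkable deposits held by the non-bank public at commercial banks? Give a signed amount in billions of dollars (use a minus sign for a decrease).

OMO sale (to banks) $42 billion: the counterparty is a bank, so public deposits are unchanged → 0.
Government account inflow $45 billion: non-bank counterparties' bank balances fall → −$45B.
Net: 0 − 45 = -$45 billion.

-$45 billion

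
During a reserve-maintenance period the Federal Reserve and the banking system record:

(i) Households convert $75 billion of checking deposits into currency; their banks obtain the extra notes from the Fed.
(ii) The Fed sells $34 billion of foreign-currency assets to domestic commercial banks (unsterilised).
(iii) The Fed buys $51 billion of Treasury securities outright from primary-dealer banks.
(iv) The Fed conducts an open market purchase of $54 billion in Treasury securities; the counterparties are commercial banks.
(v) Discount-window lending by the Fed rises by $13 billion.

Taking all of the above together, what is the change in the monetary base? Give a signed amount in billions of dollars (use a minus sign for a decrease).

Currency withdrawal $75 billion: just a shift between currency and reserves — both are base money → 0.
FX sale $34 billion: Fed balance sheet contracts → −$34B.
OMO purchase (from banks) $51 billion: Fed balance sheet expands → +$51B.
OMO purchase (from banks) $54 billion: Fed balance sheet expands → +$54B.
Discount-window loan $13 billion: Fed balance sheet expands → +$13B.
Net: 0 − 34 + 51 + 54 + 13 = +$84 billion.

+$84 billion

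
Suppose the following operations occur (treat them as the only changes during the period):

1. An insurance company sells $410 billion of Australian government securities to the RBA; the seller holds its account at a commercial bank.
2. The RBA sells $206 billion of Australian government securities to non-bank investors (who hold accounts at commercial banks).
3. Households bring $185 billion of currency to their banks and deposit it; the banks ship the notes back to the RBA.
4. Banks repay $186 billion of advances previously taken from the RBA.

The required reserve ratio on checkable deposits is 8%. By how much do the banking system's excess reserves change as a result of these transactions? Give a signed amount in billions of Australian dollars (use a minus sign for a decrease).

Asset purchase (from non-banks) $410 billion: reserves +$410B, deposits +$410B.
Asset sale (to non-banks) $206 billion: reserves −$206B, deposits −$206B.
Currency deposit $185 billion: reserves +$185B, deposits +$185B.
Discount-window repayment $186 billion: reserves −$186B, deposits 0.
Totals: Δreserves = +$203B, Δdeposits = +$389B.
Δrequired reserves = 8% × +$389B = +$31.12B.
Δexcess reserves = Δreserves − Δrequired = +$203B − (+$31.12B) = +$171.88 billion.

+$171.88 billion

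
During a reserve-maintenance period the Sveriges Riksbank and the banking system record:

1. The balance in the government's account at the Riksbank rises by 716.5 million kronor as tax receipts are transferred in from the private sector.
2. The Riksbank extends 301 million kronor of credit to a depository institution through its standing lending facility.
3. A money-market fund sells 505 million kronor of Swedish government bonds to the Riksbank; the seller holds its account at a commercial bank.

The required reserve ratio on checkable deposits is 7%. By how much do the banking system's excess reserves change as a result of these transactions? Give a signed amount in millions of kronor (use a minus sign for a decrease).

+104.305 million

Government account inflow 716.5 million kronor: reserves −716.5M, deposits −716.5M.
Discount-window loan 301 million kronor: reserves +301M, deposits 0.
Asset purchase (from non-banks) 505 million kronor: reserves +505M, deposits +505M.
Totals: Δreserves = +89.5M, Δdeposits = −211.5M.
Δrequired reserves = 7% × −211.5M = −14.805M.
Δexcess reserves = Δreserves − Δrequired = +89.5M − (−14.805M) = +104.305 million.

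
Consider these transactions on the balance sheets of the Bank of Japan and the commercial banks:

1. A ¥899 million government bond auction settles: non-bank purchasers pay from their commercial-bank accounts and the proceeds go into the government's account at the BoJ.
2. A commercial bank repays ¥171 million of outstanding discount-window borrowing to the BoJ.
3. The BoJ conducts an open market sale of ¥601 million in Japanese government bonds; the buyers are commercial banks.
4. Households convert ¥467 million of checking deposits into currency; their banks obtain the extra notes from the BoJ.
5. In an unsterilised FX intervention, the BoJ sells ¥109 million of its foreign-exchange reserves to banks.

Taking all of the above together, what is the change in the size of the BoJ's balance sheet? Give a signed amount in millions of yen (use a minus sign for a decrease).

BoJ balance sheet:
  Assets:      Securities −¥601M, Loans to banks −¥171M, Foreign assets −¥109M
  Liabilities: Bank reserves −¥2247M, Currency in circulation +¥467M, Government deposits +¥899M
Commercial banking system:
  Assets:      Reserves at CB −¥2247M, Securities +¥601M, Foreign assets +¥109M
  Liabilities: Checkable deposits −¥1366M, Borrowings from CB −¥171M
Change in total BoJ assets = -¥881 million.

-¥881 million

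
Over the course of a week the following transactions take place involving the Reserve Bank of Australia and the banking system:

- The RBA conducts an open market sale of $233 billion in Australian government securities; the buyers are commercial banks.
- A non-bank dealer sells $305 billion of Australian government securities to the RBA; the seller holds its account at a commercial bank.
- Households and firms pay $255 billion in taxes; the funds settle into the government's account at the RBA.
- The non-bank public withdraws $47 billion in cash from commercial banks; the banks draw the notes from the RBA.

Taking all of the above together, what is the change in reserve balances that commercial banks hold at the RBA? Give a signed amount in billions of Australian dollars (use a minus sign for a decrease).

-$230 billion

RBA balance sheet:
  Assets:      Securities +$72B
  Liabilities: Bank reserves −$230B, Currency in circulation +$47B, Government deposits +$255B
So the change in reserve balances that commercial banks hold at the RBA is -$230 billion.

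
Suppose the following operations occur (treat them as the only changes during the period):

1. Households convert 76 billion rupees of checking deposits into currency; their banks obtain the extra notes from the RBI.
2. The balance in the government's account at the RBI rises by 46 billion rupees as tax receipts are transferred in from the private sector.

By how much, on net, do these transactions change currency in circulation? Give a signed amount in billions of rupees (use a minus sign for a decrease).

+76 billion

Currency withdrawal 76 billion rupees: notes leave the central bank → +76B.
Government account inflow 46 billion rupees: no currency enters or leaves circulation → 0.
Net: 76 + 0 = +76 billion.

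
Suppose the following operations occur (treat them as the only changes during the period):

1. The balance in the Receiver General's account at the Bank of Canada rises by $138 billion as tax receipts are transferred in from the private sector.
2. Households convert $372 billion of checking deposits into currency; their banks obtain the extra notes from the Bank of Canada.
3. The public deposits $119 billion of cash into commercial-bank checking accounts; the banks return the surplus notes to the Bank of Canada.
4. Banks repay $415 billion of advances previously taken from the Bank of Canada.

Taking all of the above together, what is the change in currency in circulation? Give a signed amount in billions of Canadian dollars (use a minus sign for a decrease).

Bank of Canada balance sheet:
  Assets:      Loans to banks −$415B
  Liabilities: Bank reserves −$806B, Currency in circulation +$253B, Government deposits +$138B
Commercial banking system:
  Assets:      Reserves at CB −$806B
  Liabilities: Checkable deposits −$391B, Borrowings from CB −$415B
So the change in currency in circulation is +$253 billion.

+$253 billion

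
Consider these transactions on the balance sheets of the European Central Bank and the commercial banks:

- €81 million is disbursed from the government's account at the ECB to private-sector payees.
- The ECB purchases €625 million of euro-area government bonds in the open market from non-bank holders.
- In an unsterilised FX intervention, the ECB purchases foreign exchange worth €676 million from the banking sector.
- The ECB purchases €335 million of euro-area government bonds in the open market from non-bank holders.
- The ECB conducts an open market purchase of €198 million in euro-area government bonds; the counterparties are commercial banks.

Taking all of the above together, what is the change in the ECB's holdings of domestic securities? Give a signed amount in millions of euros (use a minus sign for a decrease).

+€1158 million

ECB balance sheet:
  Assets:      Securities +€1158M, Foreign assets +€676M
  Liabilities: Bank reserves +€1915M, Government deposits −€81M
Commercial banking system:
  Assets:      Reserves at CB +€1915M, Securities −€198M, Foreign assets −€676M
  Liabilities: Checkable deposits +€1041M
So the change in the ECB's holdings of domestic securities is +€1158 million.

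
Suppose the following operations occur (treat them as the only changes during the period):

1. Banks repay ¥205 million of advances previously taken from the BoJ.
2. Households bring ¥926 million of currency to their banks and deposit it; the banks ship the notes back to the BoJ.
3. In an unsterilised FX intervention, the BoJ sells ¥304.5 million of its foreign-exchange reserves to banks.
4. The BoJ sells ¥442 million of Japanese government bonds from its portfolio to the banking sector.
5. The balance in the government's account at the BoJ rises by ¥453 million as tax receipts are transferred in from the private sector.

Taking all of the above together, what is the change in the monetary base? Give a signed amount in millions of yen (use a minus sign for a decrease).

-¥1404.5 million

BoJ balance sheet:
  Assets:      Securities −¥442M, Loans to banks −¥205M, Foreign assets −¥304.5M
  Liabilities: Bank reserves −¥478.5M, Currency in circulation −¥926M, Government deposits +¥453M
Monetary base = currency + reserves: −¥926M + (−¥478.5M) = -¥1404.5 million.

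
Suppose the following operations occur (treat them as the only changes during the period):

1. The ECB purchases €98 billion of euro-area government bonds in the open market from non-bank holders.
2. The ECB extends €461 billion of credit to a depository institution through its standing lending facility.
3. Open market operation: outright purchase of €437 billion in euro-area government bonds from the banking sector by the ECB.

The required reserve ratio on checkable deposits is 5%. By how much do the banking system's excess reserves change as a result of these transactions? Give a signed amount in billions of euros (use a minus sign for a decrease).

Asset purchase (from non-banks) €98 billion: reserves +€98B, deposits +€98B.
Discount-window loan €461 billion: reserves +€461B, deposits 0.
OMO purchase (from banks) €437 billion: reserves +€437B, deposits 0.
Totals: Δreserves = +€996B, Δdeposits = +€98B.
Δrequired reserves = 5% × +€98B = +€4.9B.
Δexcess reserves = Δreserves − Δrequired = +€996B − (+€4.9B) = +€991.1 billion.

+€991.1 billion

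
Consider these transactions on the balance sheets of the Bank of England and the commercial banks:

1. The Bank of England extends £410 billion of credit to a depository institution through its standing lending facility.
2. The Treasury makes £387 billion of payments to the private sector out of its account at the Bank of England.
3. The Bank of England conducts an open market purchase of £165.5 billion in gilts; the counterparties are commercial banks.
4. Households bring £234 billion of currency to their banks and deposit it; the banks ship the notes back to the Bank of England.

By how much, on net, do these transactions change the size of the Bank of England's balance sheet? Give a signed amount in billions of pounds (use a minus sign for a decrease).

Bank of England balance sheet:
  Assets:      Securities +£165.5B, Loans to banks +£410B
  Liabilities: Bank reserves +£1196.5B, Currency in circulation −£234B, Government deposits −£387B
Change in total Bank of England assets = +£575.5 billion.

+£575.5 billion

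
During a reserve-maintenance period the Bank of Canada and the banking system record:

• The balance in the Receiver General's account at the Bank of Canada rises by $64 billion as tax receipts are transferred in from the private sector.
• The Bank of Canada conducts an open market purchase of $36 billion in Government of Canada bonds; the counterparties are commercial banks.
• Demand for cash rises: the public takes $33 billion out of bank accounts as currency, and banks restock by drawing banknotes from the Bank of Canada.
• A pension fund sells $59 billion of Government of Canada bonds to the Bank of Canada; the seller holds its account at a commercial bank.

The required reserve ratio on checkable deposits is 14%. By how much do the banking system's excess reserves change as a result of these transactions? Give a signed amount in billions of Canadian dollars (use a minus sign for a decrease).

+$3.32 billion

Government account inflow $64 billion: reserves −$64B, deposits −$64B.
OMO purchase (from banks) $36 billion: reserves +$36B, deposits 0.
Currency withdrawal $33 billion: reserves −$33B, deposits −$33B.
Asset purchase (from non-banks) $59 billion: reserves +$59B, deposits +$59B.
Totals: Δreserves = −$2B, Δdeposits = −$38B.
Δrequired reserves = 14% × −$38B = −$5.32B.
Δexcess reserves = Δreserves − Δrequired = −$2B − (−$5.32B) = +$3.32 billion.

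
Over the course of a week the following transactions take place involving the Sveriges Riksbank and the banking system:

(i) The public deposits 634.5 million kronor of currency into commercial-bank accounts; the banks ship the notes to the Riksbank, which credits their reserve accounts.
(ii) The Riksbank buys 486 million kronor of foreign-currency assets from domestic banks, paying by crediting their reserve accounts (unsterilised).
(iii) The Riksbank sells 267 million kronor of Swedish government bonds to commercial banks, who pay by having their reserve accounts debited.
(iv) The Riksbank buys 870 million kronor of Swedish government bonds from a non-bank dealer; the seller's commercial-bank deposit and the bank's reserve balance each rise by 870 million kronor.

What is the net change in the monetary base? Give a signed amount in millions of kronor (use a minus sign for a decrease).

Currency deposit 634.5 million kronor: just a shift between currency and reserves — both are base money → 0.
FX purchase 486 million kronor: Riksbank balance sheet expands → +486M.
OMO sale (to banks) 267 million kronor: Riksbank balance sheet contracts → −267M.
Asset purchase (from non-banks) 870 million kronor: Riksbank balance sheet expands → +870M.
Net: 0 + 486 − 267 + 870 = +1089 million.

+1089 million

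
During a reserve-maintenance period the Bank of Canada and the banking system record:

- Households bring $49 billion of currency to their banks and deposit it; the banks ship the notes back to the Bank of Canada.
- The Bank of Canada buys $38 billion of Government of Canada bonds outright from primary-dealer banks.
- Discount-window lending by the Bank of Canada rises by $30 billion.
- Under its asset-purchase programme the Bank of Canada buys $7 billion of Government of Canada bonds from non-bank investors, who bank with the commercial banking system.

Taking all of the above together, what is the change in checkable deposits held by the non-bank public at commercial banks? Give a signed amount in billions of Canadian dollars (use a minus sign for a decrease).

+$56 billion

Currency deposit $49 billion: non-bank counterparties' bank balances rise → +$49B.
OMO purchase (from banks) $38 billion: the counterparty is a bank, so public deposits are unchanged → 0.
Discount-window loan $30 billion: the counterparty is a bank, so public deposits are unchanged → 0.
Asset purchase (from non-banks) $7 billion: non-bank counterparties' bank balances rise → +$7B.
Net: 49 + 0 + 0 + 7 = +$56 billion.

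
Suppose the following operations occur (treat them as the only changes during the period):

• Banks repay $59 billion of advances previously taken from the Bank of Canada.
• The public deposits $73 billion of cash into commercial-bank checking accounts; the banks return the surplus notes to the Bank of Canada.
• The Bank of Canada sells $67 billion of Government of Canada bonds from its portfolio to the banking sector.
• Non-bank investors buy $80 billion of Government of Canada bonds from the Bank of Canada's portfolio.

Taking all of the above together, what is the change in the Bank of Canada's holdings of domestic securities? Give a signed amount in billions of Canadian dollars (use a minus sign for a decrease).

-$147 billion

Discount-window repayment $59 billion: the Bank of Canada's securities portfolio is untouched → 0.
Currency deposit $73 billion: the Bank of Canada's securities portfolio is untouched → 0.
OMO sale (to banks) $67 billion: securities removed from the Bank of Canada's portfolio → −$67B.
Asset sale (to non-banks) $80 billion: securities removed from the Bank of Canada's portfolio → −$80B.
Net: 0 + 0 − 67 − 80 = -$147 billion.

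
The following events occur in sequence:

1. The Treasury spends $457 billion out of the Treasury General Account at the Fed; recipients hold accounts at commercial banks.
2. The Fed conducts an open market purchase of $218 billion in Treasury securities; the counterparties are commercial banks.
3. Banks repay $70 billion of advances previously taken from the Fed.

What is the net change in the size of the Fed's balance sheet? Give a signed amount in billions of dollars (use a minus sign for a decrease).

+$148 billion

Government spending $457 billion: only the composition of liabilities changes → 0.
OMO purchase (from banks) $218 billion: a Fed asset is acquired → +$218B.
Discount-window repayment $70 billion: a Fed asset is shed → −$70B.
Net: 0 + 218 − 70 = +$148 billion.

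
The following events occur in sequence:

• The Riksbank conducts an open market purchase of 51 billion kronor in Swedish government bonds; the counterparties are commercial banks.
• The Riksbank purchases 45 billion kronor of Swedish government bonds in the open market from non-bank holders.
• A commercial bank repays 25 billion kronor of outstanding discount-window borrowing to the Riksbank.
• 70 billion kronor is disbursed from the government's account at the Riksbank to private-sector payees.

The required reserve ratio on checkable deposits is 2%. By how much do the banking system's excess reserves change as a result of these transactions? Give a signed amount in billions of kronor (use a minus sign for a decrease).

OMO purchase (from banks) 51 billion kronor: reserves +51B, deposits 0.
Asset purchase (from non-banks) 45 billion kronor: reserves +45B, deposits +45B.
Discount-window repayment 25 billion kronor: reserves −25B, deposits 0.
Government spending 70 billion kronor: reserves +70B, deposits +70B.
Totals: Δreserves = +141B, Δdeposits = +115B.
Δrequired reserves = 2% × +115B = +2.3B.
Δexcess reserves = Δreserves − Δrequired = +141B − (+2.3B) = +138.7 billion.

+138.7 billion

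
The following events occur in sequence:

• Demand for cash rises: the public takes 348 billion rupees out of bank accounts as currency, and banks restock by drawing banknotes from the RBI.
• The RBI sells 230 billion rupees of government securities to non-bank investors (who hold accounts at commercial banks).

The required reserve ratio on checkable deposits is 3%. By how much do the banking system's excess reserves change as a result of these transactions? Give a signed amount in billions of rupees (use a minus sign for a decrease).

Currency withdrawal 348 billion rupees: reserves −348B, deposits −348B.
Asset sale (to non-banks) 230 billion rupees: reserves −230B, deposits −230B.
Totals: Δreserves = −578B, Δdeposits = −578B.
Δrequired reserves = 3% × −578B = −17.34B.
Δexcess reserves = Δreserves − Δrequired = −578B − (−17.34B) = -560.66 billion.

-560.66 billion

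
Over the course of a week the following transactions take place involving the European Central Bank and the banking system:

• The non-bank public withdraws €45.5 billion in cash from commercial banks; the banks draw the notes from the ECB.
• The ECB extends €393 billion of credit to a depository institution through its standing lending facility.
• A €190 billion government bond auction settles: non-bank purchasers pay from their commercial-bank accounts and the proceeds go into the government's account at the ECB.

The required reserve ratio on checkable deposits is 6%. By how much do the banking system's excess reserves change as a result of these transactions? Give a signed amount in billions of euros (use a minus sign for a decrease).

Currency withdrawal €45.5 billion: reserves −€45.5B, deposits −€45.5B.
Discount-window loan €393 billion: reserves +€393B, deposits 0.
Government account inflow €190 billion: reserves −€190B, deposits −€190B.
Totals: Δreserves = +€157.5B, Δdeposits = −€235.5B.
Δrequired reserves = 6% × −€235.5B = −€14.13B.
Δexcess reserves = Δreserves − Δrequired = +€157.5B − (−€14.13B) = +€171.63 billion.

+€171.63 billion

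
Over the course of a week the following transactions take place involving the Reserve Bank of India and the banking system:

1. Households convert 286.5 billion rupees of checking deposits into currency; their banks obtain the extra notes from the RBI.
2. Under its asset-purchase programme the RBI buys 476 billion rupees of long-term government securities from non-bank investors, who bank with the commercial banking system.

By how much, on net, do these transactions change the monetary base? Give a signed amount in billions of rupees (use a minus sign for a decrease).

+476 billion

RBI balance sheet:
  Assets:      Securities +476B
  Liabilities: Bank reserves +189.5B, Currency in circulation +286.5B
Commercial banking system:
  Assets:      Reserves at CB +189.5B
  Liabilities: Checkable deposits +189.5B
Monetary base = currency + reserves: +286.5B + (+189.5B) = +476 billion.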